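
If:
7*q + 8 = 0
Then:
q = -8/7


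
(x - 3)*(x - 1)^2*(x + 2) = x^4 - 3*x^3 - 3*x^2 + 11*x - 6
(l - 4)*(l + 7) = l^2 + 3*l - 28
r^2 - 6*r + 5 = (r - 5)*(r - 1)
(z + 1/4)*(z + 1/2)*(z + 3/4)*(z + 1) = z^4 + 5*z^3/2 + 35*z^2/16 + 25*z/32 + 3/32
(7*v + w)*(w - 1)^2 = 7*v*w^2 - 14*v*w + 7*v + w^3 - 2*w^2 + w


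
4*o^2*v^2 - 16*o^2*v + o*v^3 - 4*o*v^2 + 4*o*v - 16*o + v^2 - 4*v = (4*o + v)*(v - 4)*(o*v + 1)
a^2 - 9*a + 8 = (a - 8)*(a - 1)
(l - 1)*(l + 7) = l^2 + 6*l - 7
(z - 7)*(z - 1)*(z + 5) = z^3 - 3*z^2 - 33*z + 35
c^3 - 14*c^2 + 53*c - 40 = (c - 8)*(c - 5)*(c - 1)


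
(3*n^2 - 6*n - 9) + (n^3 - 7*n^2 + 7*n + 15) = n^3 - 4*n^2 + n + 6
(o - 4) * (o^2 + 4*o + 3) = o^3 - 13*o - 12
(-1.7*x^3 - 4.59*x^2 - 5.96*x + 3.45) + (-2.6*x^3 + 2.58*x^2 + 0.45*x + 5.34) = -4.3*x^3 - 2.01*x^2 - 5.51*x + 8.79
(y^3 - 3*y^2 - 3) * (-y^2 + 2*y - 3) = -y^5 + 5*y^4 - 9*y^3 + 12*y^2 - 6*y + 9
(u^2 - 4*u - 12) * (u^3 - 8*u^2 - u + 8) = u^5 - 12*u^4 + 19*u^3 + 108*u^2 - 20*u - 96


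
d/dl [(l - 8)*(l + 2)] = 2*l - 6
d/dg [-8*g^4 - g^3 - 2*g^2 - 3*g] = -32*g^3 - 3*g^2 - 4*g - 3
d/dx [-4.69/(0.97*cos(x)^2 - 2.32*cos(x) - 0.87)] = (10.8808 - 9.0986*cos(x))*sin(x)/(-0.97*cos(x)^2 + 2.32*cos(x) + 0.87)^2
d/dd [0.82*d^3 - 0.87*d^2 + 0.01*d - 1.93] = 2.46*d^2 - 1.74*d + 0.01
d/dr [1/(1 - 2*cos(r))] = -2*sin(r)/(2*cos(r) - 1)^2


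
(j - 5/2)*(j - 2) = j^2 - 9*j/2 + 5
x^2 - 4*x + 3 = (x - 3)*(x - 1)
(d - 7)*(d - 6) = d^2 - 13*d + 42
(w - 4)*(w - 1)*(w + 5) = w^3 - 21*w + 20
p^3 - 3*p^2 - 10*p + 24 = (p - 4)*(p - 2)*(p + 3)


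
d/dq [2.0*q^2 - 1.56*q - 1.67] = 4.0*q - 1.56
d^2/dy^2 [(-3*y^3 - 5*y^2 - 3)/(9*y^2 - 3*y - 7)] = 2*(-351*y^3 - 1863*y^2 - 198*y - 461)/(729*y^6 - 729*y^5 - 1458*y^4 + 1107*y^3 + 1134*y^2 - 441*y - 343)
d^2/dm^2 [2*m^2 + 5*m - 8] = 4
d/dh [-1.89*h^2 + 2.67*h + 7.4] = 2.67 - 3.78*h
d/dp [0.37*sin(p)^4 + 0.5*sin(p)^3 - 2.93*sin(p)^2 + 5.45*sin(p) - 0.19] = (1.48*sin(p)^3 + 1.5*sin(p)^2 - 5.86*sin(p) + 5.45)*cos(p)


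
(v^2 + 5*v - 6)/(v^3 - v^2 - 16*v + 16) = (v + 6)/(v^2 - 16)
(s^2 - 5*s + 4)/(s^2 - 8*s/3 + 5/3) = 3*(s - 4)/(3*s - 5)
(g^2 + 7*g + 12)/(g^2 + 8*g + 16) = (g + 3)/(g + 4)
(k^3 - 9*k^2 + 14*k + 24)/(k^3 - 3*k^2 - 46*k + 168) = (k + 1)/(k + 7)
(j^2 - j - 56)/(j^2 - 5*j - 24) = (j + 7)/(j + 3)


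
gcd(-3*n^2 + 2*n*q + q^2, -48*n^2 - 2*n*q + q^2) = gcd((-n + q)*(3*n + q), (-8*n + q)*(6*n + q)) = 1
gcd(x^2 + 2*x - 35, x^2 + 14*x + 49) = x + 7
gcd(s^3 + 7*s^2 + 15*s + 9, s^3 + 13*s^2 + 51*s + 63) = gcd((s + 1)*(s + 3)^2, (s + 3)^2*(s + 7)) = s^2 + 6*s + 9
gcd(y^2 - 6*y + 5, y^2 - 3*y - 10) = y - 5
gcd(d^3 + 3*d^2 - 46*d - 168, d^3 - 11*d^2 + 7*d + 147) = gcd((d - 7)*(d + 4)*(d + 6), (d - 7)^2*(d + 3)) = d - 7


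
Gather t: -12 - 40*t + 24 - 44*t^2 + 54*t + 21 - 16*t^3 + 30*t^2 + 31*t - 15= -16*t^3 - 14*t^2 + 45*t + 18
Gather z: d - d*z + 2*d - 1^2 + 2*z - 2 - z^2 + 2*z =3*d - z^2 + z*(4 - d) - 3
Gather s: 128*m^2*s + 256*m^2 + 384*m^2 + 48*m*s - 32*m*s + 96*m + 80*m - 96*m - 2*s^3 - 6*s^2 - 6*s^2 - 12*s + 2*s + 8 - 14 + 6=640*m^2 + 80*m - 2*s^3 - 12*s^2 + s*(128*m^2 + 16*m - 10)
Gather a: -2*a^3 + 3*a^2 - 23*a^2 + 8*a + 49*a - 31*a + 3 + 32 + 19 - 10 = -2*a^3 - 20*a^2 + 26*a + 44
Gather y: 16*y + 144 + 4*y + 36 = 20*y + 180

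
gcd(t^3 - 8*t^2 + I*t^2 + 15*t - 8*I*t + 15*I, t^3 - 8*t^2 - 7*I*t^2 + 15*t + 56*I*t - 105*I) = t^2 - 8*t + 15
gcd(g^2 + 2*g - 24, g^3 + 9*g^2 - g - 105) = 1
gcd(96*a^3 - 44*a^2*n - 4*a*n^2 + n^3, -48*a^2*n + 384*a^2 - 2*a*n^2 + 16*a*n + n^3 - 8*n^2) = 48*a^2 + 2*a*n - n^2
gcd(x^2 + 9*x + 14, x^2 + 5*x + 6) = x + 2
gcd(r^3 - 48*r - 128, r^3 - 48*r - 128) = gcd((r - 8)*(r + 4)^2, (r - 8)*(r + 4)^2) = r^3 - 48*r - 128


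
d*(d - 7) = d^2 - 7*d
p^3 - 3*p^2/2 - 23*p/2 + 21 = (p - 3)*(p - 2)*(p + 7/2)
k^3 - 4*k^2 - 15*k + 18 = (k - 6)*(k - 1)*(k + 3)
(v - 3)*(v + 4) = v^2 + v - 12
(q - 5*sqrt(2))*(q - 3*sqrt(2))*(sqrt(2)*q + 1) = sqrt(2)*q^3 - 15*q^2 + 22*sqrt(2)*q + 30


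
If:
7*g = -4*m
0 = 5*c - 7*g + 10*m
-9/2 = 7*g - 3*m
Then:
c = -9/5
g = -18/49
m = 9/14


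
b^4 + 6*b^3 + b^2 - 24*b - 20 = (b - 2)*(b + 1)*(b + 2)*(b + 5)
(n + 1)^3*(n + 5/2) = n^4 + 11*n^3/2 + 21*n^2/2 + 17*n/2 + 5/2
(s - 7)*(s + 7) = s^2 - 49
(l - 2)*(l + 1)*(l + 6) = l^3 + 5*l^2 - 8*l - 12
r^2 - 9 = (r - 3)*(r + 3)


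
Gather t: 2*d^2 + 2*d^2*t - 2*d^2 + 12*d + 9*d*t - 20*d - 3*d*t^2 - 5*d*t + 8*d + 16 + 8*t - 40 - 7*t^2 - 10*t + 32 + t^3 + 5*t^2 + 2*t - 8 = t^3 + t^2*(-3*d - 2) + t*(2*d^2 + 4*d)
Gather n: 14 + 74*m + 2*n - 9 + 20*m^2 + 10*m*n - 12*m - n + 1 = 20*m^2 + 62*m + n*(10*m + 1) + 6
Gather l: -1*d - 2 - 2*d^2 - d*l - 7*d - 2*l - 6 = -2*d^2 - 8*d + l*(-d - 2) - 8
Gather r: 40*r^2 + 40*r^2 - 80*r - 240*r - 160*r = 80*r^2 - 480*r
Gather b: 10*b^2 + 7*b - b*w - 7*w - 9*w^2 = 10*b^2 + b*(7 - w) - 9*w^2 - 7*w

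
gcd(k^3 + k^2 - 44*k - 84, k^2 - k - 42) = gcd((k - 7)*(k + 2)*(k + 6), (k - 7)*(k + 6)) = k^2 - k - 42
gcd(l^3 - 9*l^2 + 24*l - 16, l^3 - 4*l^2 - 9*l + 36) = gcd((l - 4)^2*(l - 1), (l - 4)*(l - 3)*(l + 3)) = l - 4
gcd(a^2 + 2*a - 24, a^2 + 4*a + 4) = 1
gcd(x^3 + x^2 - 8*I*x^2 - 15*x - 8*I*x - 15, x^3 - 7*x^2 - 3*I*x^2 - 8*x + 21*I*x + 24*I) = x^2 + x*(1 - 3*I) - 3*I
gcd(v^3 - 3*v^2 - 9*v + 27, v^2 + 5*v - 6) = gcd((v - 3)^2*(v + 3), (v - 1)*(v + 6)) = 1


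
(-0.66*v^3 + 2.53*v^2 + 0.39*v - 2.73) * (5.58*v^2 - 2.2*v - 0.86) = -3.6828*v^5 + 15.5694*v^4 - 2.8222*v^3 - 18.2672*v^2 + 5.6706*v + 2.3478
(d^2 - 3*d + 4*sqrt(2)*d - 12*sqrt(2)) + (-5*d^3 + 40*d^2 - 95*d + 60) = -5*d^3 + 41*d^2 - 98*d + 4*sqrt(2)*d - 12*sqrt(2) + 60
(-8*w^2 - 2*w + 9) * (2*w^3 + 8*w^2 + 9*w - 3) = -16*w^5 - 68*w^4 - 70*w^3 + 78*w^2 + 87*w - 27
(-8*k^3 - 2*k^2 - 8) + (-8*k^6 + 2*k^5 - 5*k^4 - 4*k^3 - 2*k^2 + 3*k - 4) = -8*k^6 + 2*k^5 - 5*k^4 - 12*k^3 - 4*k^2 + 3*k - 12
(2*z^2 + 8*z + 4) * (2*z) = 4*z^3 + 16*z^2 + 8*z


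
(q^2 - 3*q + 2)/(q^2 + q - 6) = (q - 1)/(q + 3)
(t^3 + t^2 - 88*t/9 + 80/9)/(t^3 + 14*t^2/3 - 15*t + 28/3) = (3*t^2 + 7*t - 20)/(3*(t^2 + 6*t - 7))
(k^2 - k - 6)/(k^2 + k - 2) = (k - 3)/(k - 1)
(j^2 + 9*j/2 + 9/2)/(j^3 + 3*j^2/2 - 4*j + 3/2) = (2*j + 3)/(2*j^2 - 3*j + 1)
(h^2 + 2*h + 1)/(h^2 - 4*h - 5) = (h + 1)/(h - 5)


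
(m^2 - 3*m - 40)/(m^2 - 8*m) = (m + 5)/m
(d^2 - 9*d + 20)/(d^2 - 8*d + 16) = (d - 5)/(d - 4)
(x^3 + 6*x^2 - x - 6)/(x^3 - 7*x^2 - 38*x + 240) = (x^2 - 1)/(x^2 - 13*x + 40)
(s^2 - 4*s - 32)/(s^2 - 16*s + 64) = (s + 4)/(s - 8)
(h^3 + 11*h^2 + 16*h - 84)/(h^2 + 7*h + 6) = (h^2 + 5*h - 14)/(h + 1)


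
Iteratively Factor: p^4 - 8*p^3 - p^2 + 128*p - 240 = (p + 4)*(p^3 - 12*p^2 + 47*p - 60) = (p - 5)*(p + 4)*(p^2 - 7*p + 12) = (p - 5)*(p - 3)*(p + 4)*(p - 4)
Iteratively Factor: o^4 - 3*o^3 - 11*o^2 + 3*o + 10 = (o - 1)*(o^3 - 2*o^2 - 13*o - 10) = (o - 1)*(o + 1)*(o^2 - 3*o - 10) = (o - 1)*(o + 1)*(o + 2)*(o - 5)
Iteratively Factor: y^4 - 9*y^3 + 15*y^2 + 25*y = (y)*(y^3 - 9*y^2 + 15*y + 25) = y*(y - 5)*(y^2 - 4*y - 5) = y*(y - 5)*(y + 1)*(y - 5)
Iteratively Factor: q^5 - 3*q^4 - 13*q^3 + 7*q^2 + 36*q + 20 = (q - 2)*(q^4 - q^3 - 15*q^2 - 23*q - 10) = (q - 5)*(q - 2)*(q^3 + 4*q^2 + 5*q + 2) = (q - 5)*(q - 2)*(q + 2)*(q^2 + 2*q + 1) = (q - 5)*(q - 2)*(q + 1)*(q + 2)*(q + 1)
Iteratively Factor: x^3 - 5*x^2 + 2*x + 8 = (x - 2)*(x^2 - 3*x - 4) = (x - 2)*(x + 1)*(x - 4)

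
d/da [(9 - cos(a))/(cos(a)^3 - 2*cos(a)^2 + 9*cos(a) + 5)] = (-75*cos(a) + 29*cos(2*a) - cos(3*a) + 201)*sin(a)/(2*(cos(a)^3 - 2*cos(a)^2 + 9*cos(a) + 5)^2)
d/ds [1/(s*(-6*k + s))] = (s*(-6*k + s) + (6*k - s)^2)/(s^2*(6*k - s)^3)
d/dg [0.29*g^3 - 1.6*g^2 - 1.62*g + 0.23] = 0.87*g^2 - 3.2*g - 1.62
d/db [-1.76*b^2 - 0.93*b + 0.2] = -3.52*b - 0.93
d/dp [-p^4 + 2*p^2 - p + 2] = -4*p^3 + 4*p - 1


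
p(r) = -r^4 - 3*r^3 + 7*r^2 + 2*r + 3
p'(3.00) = -145.00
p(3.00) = -90.00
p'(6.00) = -1102.00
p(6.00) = -1677.00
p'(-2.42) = -27.90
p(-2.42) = 47.37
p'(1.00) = 3.00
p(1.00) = 8.00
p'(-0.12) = 0.20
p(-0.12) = 2.87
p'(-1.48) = -25.47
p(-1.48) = 20.30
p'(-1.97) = -29.93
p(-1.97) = 34.10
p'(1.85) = -28.23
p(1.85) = -0.05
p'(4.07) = -359.78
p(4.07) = -349.56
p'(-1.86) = -29.44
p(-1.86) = 30.83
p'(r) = -4*r^3 - 9*r^2 + 14*r + 2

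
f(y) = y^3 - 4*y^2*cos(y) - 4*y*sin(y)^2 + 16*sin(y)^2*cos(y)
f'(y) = 4*y^2*sin(y) + 3*y^2 - 8*y*sin(y)*cos(y) - 8*y*cos(y) - 16*sin(y)^3 - 4*sin(y)^2 + 32*sin(y)*cos(y)^2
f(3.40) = 82.11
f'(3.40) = 34.80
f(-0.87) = 5.45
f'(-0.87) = -4.35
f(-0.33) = 1.28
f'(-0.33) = -7.28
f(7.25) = 248.18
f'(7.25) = 267.55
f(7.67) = 381.34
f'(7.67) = 367.55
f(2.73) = 43.57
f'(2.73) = 71.40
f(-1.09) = 5.75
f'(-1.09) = 1.75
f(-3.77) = -6.85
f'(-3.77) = 45.00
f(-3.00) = 8.56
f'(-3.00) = -2.95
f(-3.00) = 8.56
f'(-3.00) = -2.95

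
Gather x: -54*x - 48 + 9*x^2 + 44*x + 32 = 9*x^2 - 10*x - 16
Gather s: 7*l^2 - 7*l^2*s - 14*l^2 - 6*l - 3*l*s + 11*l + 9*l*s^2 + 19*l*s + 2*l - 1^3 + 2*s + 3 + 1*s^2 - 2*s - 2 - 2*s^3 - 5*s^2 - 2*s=-7*l^2 + 7*l - 2*s^3 + s^2*(9*l - 4) + s*(-7*l^2 + 16*l - 2)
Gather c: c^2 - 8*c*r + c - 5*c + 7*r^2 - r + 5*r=c^2 + c*(-8*r - 4) + 7*r^2 + 4*r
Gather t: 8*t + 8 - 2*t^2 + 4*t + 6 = -2*t^2 + 12*t + 14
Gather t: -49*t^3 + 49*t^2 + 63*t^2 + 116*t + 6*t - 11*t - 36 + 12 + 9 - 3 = -49*t^3 + 112*t^2 + 111*t - 18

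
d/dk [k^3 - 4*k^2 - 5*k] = 3*k^2 - 8*k - 5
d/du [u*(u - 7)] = 2*u - 7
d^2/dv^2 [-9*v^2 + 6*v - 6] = -18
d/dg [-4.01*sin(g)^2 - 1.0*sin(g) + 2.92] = -(8.02*sin(g) + 1.0)*cos(g)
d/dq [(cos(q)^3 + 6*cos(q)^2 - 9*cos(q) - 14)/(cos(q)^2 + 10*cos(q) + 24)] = (-cos(q)^4 - 20*cos(q)^3 - 141*cos(q)^2 - 316*cos(q) + 76)*sin(q)/((cos(q) + 4)^2*(cos(q) + 6)^2)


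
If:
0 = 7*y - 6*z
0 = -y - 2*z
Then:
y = 0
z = 0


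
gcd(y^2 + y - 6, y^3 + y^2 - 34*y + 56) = y - 2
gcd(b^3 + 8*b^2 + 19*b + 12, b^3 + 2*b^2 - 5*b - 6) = b^2 + 4*b + 3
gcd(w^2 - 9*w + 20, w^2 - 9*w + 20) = w^2 - 9*w + 20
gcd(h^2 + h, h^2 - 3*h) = h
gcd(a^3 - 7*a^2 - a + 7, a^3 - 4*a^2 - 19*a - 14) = a^2 - 6*a - 7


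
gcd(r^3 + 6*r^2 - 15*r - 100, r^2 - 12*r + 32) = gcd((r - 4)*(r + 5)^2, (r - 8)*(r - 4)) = r - 4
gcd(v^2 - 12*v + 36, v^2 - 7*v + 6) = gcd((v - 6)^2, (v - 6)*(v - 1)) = v - 6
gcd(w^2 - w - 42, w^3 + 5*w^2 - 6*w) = w + 6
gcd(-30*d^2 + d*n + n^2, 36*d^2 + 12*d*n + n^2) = 6*d + n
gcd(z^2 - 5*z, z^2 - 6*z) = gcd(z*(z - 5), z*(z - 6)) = z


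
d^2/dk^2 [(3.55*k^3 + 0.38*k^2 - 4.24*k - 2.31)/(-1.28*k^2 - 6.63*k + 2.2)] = (-5.6843418860808e-14*k^4 - 311.744294*k^3 + 326.969544*k^2 + 86.168544*k + 336.101678)/(2.097152*k^6 + 32.587776*k^5 + 157.981056*k^4 + 179.413767*k^3 - 271.52994*k^2 + 96.2676*k - 10.648)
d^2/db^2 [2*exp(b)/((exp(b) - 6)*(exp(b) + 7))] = 2*(exp(4*b) - exp(3*b) + 252*exp(2*b) + 42*exp(b) + 1764)*exp(b)/(exp(6*b) + 3*exp(5*b) - 123*exp(4*b) - 251*exp(3*b) + 5166*exp(2*b) + 5292*exp(b) - 74088)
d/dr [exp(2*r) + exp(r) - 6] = (2*exp(r) + 1)*exp(r)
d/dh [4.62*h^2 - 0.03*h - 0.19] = 9.24*h - 0.03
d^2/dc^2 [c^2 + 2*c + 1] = 2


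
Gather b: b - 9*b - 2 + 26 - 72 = -8*b - 48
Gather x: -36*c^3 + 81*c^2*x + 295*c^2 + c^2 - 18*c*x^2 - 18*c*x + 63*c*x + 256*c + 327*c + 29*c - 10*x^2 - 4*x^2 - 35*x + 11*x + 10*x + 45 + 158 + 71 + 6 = -36*c^3 + 296*c^2 + 612*c + x^2*(-18*c - 14) + x*(81*c^2 + 45*c - 14) + 280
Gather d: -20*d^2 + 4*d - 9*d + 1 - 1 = -20*d^2 - 5*d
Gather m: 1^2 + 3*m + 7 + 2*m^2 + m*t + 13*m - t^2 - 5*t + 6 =2*m^2 + m*(t + 16) - t^2 - 5*t + 14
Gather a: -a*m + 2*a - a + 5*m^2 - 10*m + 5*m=a*(1 - m) + 5*m^2 - 5*m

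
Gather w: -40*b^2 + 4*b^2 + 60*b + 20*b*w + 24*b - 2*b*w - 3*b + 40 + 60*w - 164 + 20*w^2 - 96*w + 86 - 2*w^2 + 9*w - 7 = -36*b^2 + 81*b + 18*w^2 + w*(18*b - 27) - 45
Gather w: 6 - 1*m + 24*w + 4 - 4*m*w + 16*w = -m + w*(40 - 4*m) + 10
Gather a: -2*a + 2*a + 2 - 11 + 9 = 0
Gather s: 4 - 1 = 3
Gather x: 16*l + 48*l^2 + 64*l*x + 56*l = 48*l^2 + 64*l*x + 72*l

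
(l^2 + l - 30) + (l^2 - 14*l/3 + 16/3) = 2*l^2 - 11*l/3 - 74/3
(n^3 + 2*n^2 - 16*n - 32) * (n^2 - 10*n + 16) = n^5 - 8*n^4 - 20*n^3 + 160*n^2 + 64*n - 512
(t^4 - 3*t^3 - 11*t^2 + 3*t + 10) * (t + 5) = t^5 + 2*t^4 - 26*t^3 - 52*t^2 + 25*t + 50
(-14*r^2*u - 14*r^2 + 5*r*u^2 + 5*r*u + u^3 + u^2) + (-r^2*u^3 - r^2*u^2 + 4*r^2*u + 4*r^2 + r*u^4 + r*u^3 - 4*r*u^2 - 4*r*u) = -r^2*u^3 - r^2*u^2 - 10*r^2*u - 10*r^2 + r*u^4 + r*u^3 + r*u^2 + r*u + u^3 + u^2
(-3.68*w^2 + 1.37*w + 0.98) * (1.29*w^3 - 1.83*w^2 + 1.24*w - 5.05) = -4.7472*w^5 + 8.5017*w^4 - 5.8061*w^3 + 18.4894*w^2 - 5.7033*w - 4.949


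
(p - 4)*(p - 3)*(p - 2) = p^3 - 9*p^2 + 26*p - 24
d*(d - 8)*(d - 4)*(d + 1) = d^4 - 11*d^3 + 20*d^2 + 32*d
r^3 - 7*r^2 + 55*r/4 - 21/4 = (r - 7/2)*(r - 3)*(r - 1/2)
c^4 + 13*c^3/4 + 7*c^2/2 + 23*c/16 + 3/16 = (c + 1/4)*(c + 1/2)*(c + 1)*(c + 3/2)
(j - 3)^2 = j^2 - 6*j + 9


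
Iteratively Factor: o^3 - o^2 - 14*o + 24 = (o - 2)*(o^2 + o - 12) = (o - 2)*(o + 4)*(o - 3)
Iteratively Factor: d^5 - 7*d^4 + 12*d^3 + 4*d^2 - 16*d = (d)*(d^4 - 7*d^3 + 12*d^2 + 4*d - 16) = d*(d - 2)*(d^3 - 5*d^2 + 2*d + 8) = d*(d - 2)^2*(d^2 - 3*d - 4) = d*(d - 2)^2*(d + 1)*(d - 4)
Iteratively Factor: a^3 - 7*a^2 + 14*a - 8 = (a - 1)*(a^2 - 6*a + 8) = (a - 2)*(a - 1)*(a - 4)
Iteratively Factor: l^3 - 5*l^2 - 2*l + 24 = (l - 4)*(l^2 - l - 6) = (l - 4)*(l + 2)*(l - 3)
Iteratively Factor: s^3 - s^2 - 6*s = (s - 3)*(s^2 + 2*s) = (s - 3)*(s + 2)*(s)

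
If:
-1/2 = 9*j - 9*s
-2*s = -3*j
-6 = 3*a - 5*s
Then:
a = -31/18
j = 1/9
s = 1/6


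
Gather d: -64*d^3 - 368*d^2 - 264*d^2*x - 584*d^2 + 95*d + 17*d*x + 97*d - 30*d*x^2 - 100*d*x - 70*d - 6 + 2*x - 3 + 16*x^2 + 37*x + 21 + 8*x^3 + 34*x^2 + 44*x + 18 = -64*d^3 + d^2*(-264*x - 952) + d*(-30*x^2 - 83*x + 122) + 8*x^3 + 50*x^2 + 83*x + 30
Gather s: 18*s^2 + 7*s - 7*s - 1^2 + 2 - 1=18*s^2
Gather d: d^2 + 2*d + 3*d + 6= d^2 + 5*d + 6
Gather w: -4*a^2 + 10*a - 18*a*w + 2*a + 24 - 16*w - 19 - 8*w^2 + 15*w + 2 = -4*a^2 + 12*a - 8*w^2 + w*(-18*a - 1) + 7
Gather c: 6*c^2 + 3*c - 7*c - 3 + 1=6*c^2 - 4*c - 2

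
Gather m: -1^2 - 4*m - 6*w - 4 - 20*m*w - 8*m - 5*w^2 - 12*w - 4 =m*(-20*w - 12) - 5*w^2 - 18*w - 9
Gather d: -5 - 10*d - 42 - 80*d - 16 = -90*d - 63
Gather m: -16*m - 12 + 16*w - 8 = -16*m + 16*w - 20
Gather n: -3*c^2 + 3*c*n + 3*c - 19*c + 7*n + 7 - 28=-3*c^2 - 16*c + n*(3*c + 7) - 21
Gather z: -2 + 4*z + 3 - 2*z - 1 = 2*z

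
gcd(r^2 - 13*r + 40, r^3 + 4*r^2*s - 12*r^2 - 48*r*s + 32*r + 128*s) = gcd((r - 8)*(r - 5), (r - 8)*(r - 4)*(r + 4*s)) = r - 8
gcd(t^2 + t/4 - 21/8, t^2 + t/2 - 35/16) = t + 7/4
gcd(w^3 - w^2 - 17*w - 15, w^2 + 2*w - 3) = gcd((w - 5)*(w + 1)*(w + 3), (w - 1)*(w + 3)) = w + 3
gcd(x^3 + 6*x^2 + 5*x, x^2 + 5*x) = x^2 + 5*x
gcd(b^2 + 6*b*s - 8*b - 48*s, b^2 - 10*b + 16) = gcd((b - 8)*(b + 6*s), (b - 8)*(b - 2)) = b - 8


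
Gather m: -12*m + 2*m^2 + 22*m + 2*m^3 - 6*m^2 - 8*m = 2*m^3 - 4*m^2 + 2*m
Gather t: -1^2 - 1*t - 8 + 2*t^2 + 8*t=2*t^2 + 7*t - 9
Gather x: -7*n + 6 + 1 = 7 - 7*n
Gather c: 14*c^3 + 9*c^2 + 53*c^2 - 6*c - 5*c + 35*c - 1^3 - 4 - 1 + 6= 14*c^3 + 62*c^2 + 24*c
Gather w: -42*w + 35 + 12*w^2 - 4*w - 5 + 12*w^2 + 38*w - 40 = 24*w^2 - 8*w - 10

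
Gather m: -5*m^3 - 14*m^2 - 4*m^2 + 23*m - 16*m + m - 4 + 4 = -5*m^3 - 18*m^2 + 8*m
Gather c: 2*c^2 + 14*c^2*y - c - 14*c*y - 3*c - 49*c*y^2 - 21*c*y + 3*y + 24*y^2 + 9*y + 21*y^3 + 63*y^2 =c^2*(14*y + 2) + c*(-49*y^2 - 35*y - 4) + 21*y^3 + 87*y^2 + 12*y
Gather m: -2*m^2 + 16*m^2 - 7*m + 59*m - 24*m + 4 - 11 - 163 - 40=14*m^2 + 28*m - 210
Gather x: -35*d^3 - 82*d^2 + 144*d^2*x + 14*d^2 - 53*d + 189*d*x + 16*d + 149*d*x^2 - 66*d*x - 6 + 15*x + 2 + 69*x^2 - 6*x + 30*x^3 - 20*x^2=-35*d^3 - 68*d^2 - 37*d + 30*x^3 + x^2*(149*d + 49) + x*(144*d^2 + 123*d + 9) - 4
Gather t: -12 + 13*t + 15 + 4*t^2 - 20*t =4*t^2 - 7*t + 3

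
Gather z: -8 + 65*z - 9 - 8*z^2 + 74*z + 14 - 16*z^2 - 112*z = -24*z^2 + 27*z - 3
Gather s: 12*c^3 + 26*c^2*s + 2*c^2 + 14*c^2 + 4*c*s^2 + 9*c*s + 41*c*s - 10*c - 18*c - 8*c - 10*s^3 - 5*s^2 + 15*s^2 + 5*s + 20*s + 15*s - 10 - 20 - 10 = 12*c^3 + 16*c^2 - 36*c - 10*s^3 + s^2*(4*c + 10) + s*(26*c^2 + 50*c + 40) - 40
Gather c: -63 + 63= 0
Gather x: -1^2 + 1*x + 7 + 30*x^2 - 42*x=30*x^2 - 41*x + 6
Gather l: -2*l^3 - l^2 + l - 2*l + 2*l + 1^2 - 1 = -2*l^3 - l^2 + l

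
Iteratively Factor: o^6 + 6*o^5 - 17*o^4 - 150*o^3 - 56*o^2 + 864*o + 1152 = (o + 2)*(o^5 + 4*o^4 - 25*o^3 - 100*o^2 + 144*o + 576) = (o - 4)*(o + 2)*(o^4 + 8*o^3 + 7*o^2 - 72*o - 144) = (o - 4)*(o + 2)*(o + 4)*(o^3 + 4*o^2 - 9*o - 36) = (o - 4)*(o - 3)*(o + 2)*(o + 4)*(o^2 + 7*o + 12) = (o - 4)*(o - 3)*(o + 2)*(o + 3)*(o + 4)*(o + 4)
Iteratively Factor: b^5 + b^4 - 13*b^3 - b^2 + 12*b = (b + 4)*(b^4 - 3*b^3 - b^2 + 3*b) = (b + 1)*(b + 4)*(b^3 - 4*b^2 + 3*b) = b*(b + 1)*(b + 4)*(b^2 - 4*b + 3) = b*(b - 3)*(b + 1)*(b + 4)*(b - 1)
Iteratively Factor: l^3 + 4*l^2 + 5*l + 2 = (l + 2)*(l^2 + 2*l + 1) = (l + 1)*(l + 2)*(l + 1)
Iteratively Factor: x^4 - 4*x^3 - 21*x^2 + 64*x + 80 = (x + 1)*(x^3 - 5*x^2 - 16*x + 80) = (x + 1)*(x + 4)*(x^2 - 9*x + 20) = (x - 4)*(x + 1)*(x + 4)*(x - 5)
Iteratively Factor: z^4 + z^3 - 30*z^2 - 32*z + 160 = (z - 2)*(z^3 + 3*z^2 - 24*z - 80) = (z - 2)*(z + 4)*(z^2 - z - 20) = (z - 5)*(z - 2)*(z + 4)*(z + 4)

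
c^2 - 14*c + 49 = (c - 7)^2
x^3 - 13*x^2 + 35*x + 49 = (x - 7)^2*(x + 1)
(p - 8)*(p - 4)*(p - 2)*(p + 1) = p^4 - 13*p^3 + 42*p^2 - 8*p - 64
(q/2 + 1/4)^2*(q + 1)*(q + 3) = q^4/4 + 5*q^3/4 + 29*q^2/16 + q + 3/16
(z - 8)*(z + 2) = z^2 - 6*z - 16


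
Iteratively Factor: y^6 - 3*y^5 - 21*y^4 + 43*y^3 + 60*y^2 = (y - 3)*(y^5 - 21*y^3 - 20*y^2) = y*(y - 3)*(y^4 - 21*y^2 - 20*y) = y*(y - 3)*(y + 1)*(y^3 - y^2 - 20*y) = y^2*(y - 3)*(y + 1)*(y^2 - y - 20) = y^2*(y - 3)*(y + 1)*(y + 4)*(y - 5)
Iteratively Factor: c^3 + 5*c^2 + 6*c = (c + 2)*(c^2 + 3*c) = (c + 2)*(c + 3)*(c)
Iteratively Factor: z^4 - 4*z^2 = (z - 2)*(z^3 + 2*z^2) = (z - 2)*(z + 2)*(z^2) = z*(z - 2)*(z + 2)*(z)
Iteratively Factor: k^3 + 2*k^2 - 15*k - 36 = (k - 4)*(k^2 + 6*k + 9) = (k - 4)*(k + 3)*(k + 3)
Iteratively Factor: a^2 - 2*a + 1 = (a - 1)*(a - 1)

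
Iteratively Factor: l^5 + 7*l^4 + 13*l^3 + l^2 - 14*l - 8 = (l + 4)*(l^4 + 3*l^3 + l^2 - 3*l - 2) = (l - 1)*(l + 4)*(l^3 + 4*l^2 + 5*l + 2) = (l - 1)*(l + 2)*(l + 4)*(l^2 + 2*l + 1) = (l - 1)*(l + 1)*(l + 2)*(l + 4)*(l + 1)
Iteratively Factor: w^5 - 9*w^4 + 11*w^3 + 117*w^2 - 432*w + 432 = (w - 3)*(w^4 - 6*w^3 - 7*w^2 + 96*w - 144) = (w - 3)^2*(w^3 - 3*w^2 - 16*w + 48) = (w - 4)*(w - 3)^2*(w^2 + w - 12) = (w - 4)*(w - 3)^2*(w + 4)*(w - 3)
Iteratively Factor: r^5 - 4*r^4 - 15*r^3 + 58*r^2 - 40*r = (r - 2)*(r^4 - 2*r^3 - 19*r^2 + 20*r) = (r - 5)*(r - 2)*(r^3 + 3*r^2 - 4*r) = r*(r - 5)*(r - 2)*(r^2 + 3*r - 4) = r*(r - 5)*(r - 2)*(r - 1)*(r + 4)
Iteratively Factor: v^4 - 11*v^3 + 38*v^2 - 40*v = (v - 4)*(v^3 - 7*v^2 + 10*v) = (v - 5)*(v - 4)*(v^2 - 2*v) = v*(v - 5)*(v - 4)*(v - 2)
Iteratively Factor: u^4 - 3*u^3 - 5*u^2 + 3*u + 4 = (u + 1)*(u^3 - 4*u^2 - u + 4) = (u + 1)^2*(u^2 - 5*u + 4) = (u - 4)*(u + 1)^2*(u - 1)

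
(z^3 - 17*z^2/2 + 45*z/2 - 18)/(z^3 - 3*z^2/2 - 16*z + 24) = (z - 3)/(z + 4)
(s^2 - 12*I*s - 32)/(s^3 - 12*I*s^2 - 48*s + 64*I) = (s - 8*I)/(s^2 - 8*I*s - 16)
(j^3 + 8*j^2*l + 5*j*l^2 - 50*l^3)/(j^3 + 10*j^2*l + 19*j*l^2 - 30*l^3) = (j^2 + 3*j*l - 10*l^2)/(j^2 + 5*j*l - 6*l^2)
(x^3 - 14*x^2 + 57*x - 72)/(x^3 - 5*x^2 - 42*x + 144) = (x - 3)/(x + 6)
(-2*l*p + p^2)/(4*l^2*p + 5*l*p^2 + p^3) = (-2*l + p)/(4*l^2 + 5*l*p + p^2)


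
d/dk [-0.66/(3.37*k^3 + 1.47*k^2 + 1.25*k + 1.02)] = (6.6726*k^2 + 1.9404*k + 0.825)/(3.37*k^3 + 1.47*k^2 + 1.25*k + 1.02)^2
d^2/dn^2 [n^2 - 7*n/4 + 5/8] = 2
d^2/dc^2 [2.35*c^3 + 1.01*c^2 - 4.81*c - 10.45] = 14.1*c + 2.02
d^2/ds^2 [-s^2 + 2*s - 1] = -2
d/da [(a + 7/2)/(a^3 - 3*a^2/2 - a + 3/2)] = 2*(-4*a^3 - 18*a^2 + 21*a + 10)/(4*a^6 - 12*a^5 + a^4 + 24*a^3 - 14*a^2 - 12*a + 9)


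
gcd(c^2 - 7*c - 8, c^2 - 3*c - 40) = c - 8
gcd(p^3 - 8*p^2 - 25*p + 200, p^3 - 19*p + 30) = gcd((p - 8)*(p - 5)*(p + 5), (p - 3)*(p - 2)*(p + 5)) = p + 5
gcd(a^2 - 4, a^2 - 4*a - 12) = a + 2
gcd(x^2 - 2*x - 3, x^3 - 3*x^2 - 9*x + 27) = x - 3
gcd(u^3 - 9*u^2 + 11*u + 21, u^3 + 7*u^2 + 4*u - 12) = 1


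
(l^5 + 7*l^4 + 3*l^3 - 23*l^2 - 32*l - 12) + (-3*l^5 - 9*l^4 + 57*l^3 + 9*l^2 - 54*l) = -2*l^5 - 2*l^4 + 60*l^3 - 14*l^2 - 86*l - 12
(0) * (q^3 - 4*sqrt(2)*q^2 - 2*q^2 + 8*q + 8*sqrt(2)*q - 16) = 0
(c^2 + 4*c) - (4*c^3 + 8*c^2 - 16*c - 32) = -4*c^3 - 7*c^2 + 20*c + 32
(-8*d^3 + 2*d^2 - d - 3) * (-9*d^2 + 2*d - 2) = 72*d^5 - 34*d^4 + 29*d^3 + 21*d^2 - 4*d + 6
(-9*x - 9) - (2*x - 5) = -11*x - 4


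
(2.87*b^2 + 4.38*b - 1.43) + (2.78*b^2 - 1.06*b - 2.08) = 5.65*b^2 + 3.32*b - 3.51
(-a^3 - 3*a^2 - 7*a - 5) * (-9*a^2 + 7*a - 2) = 9*a^5 + 20*a^4 + 44*a^3 + 2*a^2 - 21*a + 10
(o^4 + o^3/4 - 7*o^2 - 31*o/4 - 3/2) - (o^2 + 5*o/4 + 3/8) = o^4 + o^3/4 - 8*o^2 - 9*o - 15/8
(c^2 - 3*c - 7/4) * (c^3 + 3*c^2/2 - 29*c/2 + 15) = c^5 - 3*c^4/2 - 83*c^3/4 + 447*c^2/8 - 157*c/8 - 105/4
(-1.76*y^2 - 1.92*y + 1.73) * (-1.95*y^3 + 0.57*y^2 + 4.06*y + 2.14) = 3.432*y^5 + 2.7408*y^4 - 11.6135*y^3 - 10.5755*y^2 + 2.915*y + 3.7022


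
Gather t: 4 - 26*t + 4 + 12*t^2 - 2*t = 12*t^2 - 28*t + 8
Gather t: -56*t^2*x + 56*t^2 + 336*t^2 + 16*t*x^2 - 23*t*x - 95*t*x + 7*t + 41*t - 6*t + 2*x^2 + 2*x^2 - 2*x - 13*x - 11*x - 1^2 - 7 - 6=t^2*(392 - 56*x) + t*(16*x^2 - 118*x + 42) + 4*x^2 - 26*x - 14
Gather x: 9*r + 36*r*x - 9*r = 36*r*x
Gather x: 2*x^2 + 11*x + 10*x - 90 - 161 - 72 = 2*x^2 + 21*x - 323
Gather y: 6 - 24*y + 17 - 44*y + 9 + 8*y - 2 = 30 - 60*y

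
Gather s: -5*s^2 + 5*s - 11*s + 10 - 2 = -5*s^2 - 6*s + 8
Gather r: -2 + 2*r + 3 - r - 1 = r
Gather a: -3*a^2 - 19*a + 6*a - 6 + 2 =-3*a^2 - 13*a - 4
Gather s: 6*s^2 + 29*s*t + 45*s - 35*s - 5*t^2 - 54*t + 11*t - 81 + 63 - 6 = 6*s^2 + s*(29*t + 10) - 5*t^2 - 43*t - 24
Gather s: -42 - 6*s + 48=6 - 6*s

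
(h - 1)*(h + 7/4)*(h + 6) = h^3 + 27*h^2/4 + 11*h/4 - 21/2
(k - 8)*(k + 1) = k^2 - 7*k - 8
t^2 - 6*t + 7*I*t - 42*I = (t - 6)*(t + 7*I)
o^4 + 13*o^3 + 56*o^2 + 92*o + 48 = (o + 1)*(o + 2)*(o + 4)*(o + 6)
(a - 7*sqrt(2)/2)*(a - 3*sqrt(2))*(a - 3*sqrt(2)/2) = a^3 - 8*sqrt(2)*a^2 + 81*a/2 - 63*sqrt(2)/2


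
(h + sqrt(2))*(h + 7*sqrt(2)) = h^2 + 8*sqrt(2)*h + 14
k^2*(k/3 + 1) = k^3/3 + k^2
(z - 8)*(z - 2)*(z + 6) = z^3 - 4*z^2 - 44*z + 96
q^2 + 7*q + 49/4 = (q + 7/2)^2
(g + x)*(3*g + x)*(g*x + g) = 3*g^3*x + 3*g^3 + 4*g^2*x^2 + 4*g^2*x + g*x^3 + g*x^2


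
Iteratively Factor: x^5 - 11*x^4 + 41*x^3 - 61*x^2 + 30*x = (x)*(x^4 - 11*x^3 + 41*x^2 - 61*x + 30) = x*(x - 3)*(x^3 - 8*x^2 + 17*x - 10) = x*(x - 5)*(x - 3)*(x^2 - 3*x + 2) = x*(x - 5)*(x - 3)*(x - 2)*(x - 1)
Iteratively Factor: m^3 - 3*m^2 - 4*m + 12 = (m - 2)*(m^2 - m - 6) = (m - 2)*(m + 2)*(m - 3)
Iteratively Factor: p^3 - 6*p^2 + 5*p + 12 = (p + 1)*(p^2 - 7*p + 12) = (p - 4)*(p + 1)*(p - 3)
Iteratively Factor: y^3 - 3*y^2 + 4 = (y - 2)*(y^2 - y - 2) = (y - 2)*(y + 1)*(y - 2)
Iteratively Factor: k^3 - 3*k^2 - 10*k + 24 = (k - 2)*(k^2 - k - 12) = (k - 2)*(k + 3)*(k - 4)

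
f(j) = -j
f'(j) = -1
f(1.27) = -1.27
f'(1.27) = -1.00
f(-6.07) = 6.07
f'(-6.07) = -1.00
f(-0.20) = 0.20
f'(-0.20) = -1.00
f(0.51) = -0.51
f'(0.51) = -1.00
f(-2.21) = 2.21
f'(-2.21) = -1.00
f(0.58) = -0.58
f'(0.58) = -1.00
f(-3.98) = 3.98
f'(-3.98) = -1.00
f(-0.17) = 0.17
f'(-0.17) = -1.00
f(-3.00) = 3.00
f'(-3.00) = -1.00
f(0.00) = 0.00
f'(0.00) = -1.00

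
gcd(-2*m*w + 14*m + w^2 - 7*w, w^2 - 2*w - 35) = w - 7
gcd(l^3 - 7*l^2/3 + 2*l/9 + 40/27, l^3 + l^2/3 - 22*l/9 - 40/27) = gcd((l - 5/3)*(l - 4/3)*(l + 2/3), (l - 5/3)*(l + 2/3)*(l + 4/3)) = l^2 - l - 10/9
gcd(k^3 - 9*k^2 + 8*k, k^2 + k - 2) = k - 1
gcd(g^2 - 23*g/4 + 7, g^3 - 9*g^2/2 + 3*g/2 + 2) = g - 4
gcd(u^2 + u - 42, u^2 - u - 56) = u + 7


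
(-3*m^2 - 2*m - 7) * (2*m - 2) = -6*m^3 + 2*m^2 - 10*m + 14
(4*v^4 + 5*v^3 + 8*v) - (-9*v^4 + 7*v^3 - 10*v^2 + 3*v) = 13*v^4 - 2*v^3 + 10*v^2 + 5*v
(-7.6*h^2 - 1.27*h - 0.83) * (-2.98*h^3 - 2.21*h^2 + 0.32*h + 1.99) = 22.648*h^5 + 20.5806*h^4 + 2.8481*h^3 - 13.6961*h^2 - 2.7929*h - 1.6517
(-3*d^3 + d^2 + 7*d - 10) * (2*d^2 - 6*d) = -6*d^5 + 20*d^4 + 8*d^3 - 62*d^2 + 60*d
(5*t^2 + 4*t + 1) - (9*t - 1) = 5*t^2 - 5*t + 2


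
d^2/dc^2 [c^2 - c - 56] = 2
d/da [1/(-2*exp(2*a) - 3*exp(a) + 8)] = (4*exp(a) + 3)*exp(a)/(2*exp(2*a) + 3*exp(a) - 8)^2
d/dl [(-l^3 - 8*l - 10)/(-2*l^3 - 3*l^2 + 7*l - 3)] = (3*l^4 - 46*l^3 - 75*l^2 - 60*l + 94)/(4*l^6 + 12*l^5 - 19*l^4 - 30*l^3 + 67*l^2 - 42*l + 9)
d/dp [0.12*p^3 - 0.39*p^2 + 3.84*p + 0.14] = 0.36*p^2 - 0.78*p + 3.84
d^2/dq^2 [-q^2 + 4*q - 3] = -2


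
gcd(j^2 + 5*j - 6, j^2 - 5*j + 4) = j - 1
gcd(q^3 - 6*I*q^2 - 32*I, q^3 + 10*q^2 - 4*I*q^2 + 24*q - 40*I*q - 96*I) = q - 4*I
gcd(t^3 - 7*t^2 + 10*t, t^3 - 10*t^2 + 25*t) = t^2 - 5*t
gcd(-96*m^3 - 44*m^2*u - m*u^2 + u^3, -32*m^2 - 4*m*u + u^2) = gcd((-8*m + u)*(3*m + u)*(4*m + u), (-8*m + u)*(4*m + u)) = -32*m^2 - 4*m*u + u^2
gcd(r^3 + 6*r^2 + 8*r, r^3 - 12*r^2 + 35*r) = r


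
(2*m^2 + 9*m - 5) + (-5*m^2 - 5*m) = -3*m^2 + 4*m - 5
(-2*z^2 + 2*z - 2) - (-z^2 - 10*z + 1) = -z^2 + 12*z - 3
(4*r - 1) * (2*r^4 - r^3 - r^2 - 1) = 8*r^5 - 6*r^4 - 3*r^3 + r^2 - 4*r + 1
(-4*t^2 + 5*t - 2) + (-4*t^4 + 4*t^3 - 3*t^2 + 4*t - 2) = -4*t^4 + 4*t^3 - 7*t^2 + 9*t - 4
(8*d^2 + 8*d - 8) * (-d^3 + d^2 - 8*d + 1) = -8*d^5 - 48*d^3 - 64*d^2 + 72*d - 8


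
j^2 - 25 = (j - 5)*(j + 5)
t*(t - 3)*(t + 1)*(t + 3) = t^4 + t^3 - 9*t^2 - 9*t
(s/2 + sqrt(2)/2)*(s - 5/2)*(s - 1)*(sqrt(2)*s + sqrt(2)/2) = sqrt(2)*s^4/2 - 3*sqrt(2)*s^3/2 + s^3 - 3*s^2 + 3*sqrt(2)*s^2/8 + 3*s/4 + 5*sqrt(2)*s/8 + 5/4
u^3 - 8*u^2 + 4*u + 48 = (u - 6)*(u - 4)*(u + 2)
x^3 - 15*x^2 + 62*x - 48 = (x - 8)*(x - 6)*(x - 1)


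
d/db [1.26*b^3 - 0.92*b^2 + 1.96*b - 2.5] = 3.78*b^2 - 1.84*b + 1.96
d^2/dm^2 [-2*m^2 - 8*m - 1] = -4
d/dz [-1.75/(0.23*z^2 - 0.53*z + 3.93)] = (0.805*z - 0.9275)/(0.23*z^2 - 0.53*z + 3.93)^2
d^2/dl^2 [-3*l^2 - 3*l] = -6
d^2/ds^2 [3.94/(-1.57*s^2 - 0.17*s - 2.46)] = (19.423412*s^2 + 2.103172*s - 3.94*(3.14*s + 0.17)*(6.28*s + 0.34) + 30.434136)/(1.57*s^2 + 0.17*s + 2.46)^3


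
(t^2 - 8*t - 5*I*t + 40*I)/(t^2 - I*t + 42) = (t^2 - 8*t - 5*I*t + 40*I)/(t^2 - I*t + 42)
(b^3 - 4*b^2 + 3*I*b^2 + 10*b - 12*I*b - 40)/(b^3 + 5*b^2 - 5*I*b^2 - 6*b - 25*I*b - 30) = (b^2 + b*(-4 + 5*I) - 20*I)/(b^2 + b*(5 - 3*I) - 15*I)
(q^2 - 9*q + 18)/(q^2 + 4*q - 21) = (q - 6)/(q + 7)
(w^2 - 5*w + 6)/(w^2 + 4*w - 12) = (w - 3)/(w + 6)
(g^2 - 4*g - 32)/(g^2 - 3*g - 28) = (g - 8)/(g - 7)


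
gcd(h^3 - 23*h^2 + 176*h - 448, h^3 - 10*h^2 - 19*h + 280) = h^2 - 15*h + 56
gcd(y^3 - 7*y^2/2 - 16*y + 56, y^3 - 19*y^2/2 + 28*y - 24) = y - 4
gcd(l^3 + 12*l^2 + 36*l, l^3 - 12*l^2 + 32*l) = l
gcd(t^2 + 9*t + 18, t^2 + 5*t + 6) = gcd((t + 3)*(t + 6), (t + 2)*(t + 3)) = t + 3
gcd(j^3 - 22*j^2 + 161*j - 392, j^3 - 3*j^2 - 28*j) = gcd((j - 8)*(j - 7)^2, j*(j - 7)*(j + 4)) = j - 7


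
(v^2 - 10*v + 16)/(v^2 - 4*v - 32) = (v - 2)/(v + 4)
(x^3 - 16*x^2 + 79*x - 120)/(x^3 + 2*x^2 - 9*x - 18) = (x^2 - 13*x + 40)/(x^2 + 5*x + 6)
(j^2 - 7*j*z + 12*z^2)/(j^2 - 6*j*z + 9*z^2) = (-j + 4*z)/(-j + 3*z)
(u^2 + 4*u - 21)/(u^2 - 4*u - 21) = (-u^2 - 4*u + 21)/(-u^2 + 4*u + 21)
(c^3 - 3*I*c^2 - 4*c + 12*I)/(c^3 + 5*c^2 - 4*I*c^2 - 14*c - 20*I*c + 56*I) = (c^2 + c*(2 - 3*I) - 6*I)/(c^2 + c*(7 - 4*I) - 28*I)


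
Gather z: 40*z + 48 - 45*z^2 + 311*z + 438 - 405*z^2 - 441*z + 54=-450*z^2 - 90*z + 540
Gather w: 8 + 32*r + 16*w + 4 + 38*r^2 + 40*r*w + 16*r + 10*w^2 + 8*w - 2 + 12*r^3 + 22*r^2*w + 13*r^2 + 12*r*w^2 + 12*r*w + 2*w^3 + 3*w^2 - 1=12*r^3 + 51*r^2 + 48*r + 2*w^3 + w^2*(12*r + 13) + w*(22*r^2 + 52*r + 24) + 9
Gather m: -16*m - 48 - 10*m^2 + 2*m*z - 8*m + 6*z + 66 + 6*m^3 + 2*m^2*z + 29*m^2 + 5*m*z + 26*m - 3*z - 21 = 6*m^3 + m^2*(2*z + 19) + m*(7*z + 2) + 3*z - 3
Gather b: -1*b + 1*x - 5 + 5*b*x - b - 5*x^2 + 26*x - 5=b*(5*x - 2) - 5*x^2 + 27*x - 10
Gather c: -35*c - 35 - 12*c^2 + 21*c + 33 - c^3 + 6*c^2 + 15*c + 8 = -c^3 - 6*c^2 + c + 6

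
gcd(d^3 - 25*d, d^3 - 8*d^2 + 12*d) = d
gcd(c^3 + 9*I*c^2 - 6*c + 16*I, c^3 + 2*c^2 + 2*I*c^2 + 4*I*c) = c + 2*I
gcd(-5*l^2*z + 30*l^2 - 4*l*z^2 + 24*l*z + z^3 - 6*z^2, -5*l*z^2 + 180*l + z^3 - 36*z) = -5*l*z + 30*l + z^2 - 6*z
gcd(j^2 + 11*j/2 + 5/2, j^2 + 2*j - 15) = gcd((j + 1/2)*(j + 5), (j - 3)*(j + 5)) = j + 5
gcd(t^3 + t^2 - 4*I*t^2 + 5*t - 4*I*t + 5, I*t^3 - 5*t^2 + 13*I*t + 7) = 1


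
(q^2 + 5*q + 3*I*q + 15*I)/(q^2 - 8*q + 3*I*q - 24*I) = (q + 5)/(q - 8)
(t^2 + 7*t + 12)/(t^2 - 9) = (t + 4)/(t - 3)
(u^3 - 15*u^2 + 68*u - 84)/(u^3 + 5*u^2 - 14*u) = (u^2 - 13*u + 42)/(u*(u + 7))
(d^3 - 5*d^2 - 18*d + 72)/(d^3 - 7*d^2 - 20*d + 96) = (d - 6)/(d - 8)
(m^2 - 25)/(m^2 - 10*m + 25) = (m + 5)/(m - 5)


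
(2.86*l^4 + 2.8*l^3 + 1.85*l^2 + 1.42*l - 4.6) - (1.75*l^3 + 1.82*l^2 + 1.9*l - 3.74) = 2.86*l^4 + 1.05*l^3 + 0.03*l^2 - 0.48*l - 0.859999999999999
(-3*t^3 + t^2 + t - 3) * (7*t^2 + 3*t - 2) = -21*t^5 - 2*t^4 + 16*t^3 - 20*t^2 - 11*t + 6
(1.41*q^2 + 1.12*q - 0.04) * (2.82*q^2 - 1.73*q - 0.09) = 3.9762*q^4 + 0.719100000000001*q^3 - 2.1773*q^2 - 0.0316*q + 0.0036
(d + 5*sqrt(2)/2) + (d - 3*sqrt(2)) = 2*d - sqrt(2)/2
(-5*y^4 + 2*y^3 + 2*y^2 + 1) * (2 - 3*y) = 15*y^5 - 16*y^4 - 2*y^3 + 4*y^2 - 3*y + 2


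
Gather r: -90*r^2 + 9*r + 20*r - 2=-90*r^2 + 29*r - 2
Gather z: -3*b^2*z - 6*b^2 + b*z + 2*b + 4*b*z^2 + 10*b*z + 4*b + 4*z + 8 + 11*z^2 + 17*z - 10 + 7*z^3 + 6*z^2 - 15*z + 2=-6*b^2 + 6*b + 7*z^3 + z^2*(4*b + 17) + z*(-3*b^2 + 11*b + 6)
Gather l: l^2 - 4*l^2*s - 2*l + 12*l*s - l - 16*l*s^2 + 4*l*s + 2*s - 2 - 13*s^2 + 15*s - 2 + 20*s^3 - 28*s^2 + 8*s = l^2*(1 - 4*s) + l*(-16*s^2 + 16*s - 3) + 20*s^3 - 41*s^2 + 25*s - 4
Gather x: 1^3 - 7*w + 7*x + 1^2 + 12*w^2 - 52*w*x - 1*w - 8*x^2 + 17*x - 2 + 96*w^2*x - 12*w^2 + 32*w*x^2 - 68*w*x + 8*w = x^2*(32*w - 8) + x*(96*w^2 - 120*w + 24)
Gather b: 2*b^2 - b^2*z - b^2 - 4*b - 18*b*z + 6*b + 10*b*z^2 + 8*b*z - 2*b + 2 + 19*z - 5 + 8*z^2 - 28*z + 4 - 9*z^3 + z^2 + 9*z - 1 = b^2*(1 - z) + b*(10*z^2 - 10*z) - 9*z^3 + 9*z^2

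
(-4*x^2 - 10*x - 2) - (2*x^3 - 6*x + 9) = -2*x^3 - 4*x^2 - 4*x - 11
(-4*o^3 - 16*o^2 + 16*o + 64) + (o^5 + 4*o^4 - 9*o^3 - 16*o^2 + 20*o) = o^5 + 4*o^4 - 13*o^3 - 32*o^2 + 36*o + 64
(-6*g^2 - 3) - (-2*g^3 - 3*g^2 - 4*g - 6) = 2*g^3 - 3*g^2 + 4*g + 3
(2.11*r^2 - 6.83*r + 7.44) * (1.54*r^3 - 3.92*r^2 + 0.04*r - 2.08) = 3.2494*r^5 - 18.7894*r^4 + 38.3156*r^3 - 33.8268*r^2 + 14.504*r - 15.4752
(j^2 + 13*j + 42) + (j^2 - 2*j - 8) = 2*j^2 + 11*j + 34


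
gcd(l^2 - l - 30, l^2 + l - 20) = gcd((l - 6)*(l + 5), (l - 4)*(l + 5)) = l + 5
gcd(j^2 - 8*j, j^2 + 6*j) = j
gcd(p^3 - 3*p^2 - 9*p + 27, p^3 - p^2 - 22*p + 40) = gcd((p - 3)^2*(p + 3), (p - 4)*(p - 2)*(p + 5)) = 1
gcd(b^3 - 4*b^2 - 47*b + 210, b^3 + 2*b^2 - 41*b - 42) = b^2 + b - 42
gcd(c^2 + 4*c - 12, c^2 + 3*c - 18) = c + 6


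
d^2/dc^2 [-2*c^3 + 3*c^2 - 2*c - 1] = 6 - 12*c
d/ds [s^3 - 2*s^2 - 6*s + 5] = 3*s^2 - 4*s - 6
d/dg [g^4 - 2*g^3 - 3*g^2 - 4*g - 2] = 4*g^3 - 6*g^2 - 6*g - 4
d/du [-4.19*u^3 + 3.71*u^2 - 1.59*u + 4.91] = -12.57*u^2 + 7.42*u - 1.59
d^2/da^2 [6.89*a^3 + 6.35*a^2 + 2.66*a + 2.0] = 41.34*a + 12.7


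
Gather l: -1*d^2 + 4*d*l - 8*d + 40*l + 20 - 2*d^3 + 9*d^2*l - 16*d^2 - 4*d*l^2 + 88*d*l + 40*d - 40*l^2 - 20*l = -2*d^3 - 17*d^2 + 32*d + l^2*(-4*d - 40) + l*(9*d^2 + 92*d + 20) + 20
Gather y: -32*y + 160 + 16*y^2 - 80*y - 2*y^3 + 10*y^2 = -2*y^3 + 26*y^2 - 112*y + 160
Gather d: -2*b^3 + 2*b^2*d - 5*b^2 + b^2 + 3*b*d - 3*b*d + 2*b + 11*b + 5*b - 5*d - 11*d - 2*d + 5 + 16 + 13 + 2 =-2*b^3 - 4*b^2 + 18*b + d*(2*b^2 - 18) + 36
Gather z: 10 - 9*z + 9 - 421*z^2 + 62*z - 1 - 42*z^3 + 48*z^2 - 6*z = -42*z^3 - 373*z^2 + 47*z + 18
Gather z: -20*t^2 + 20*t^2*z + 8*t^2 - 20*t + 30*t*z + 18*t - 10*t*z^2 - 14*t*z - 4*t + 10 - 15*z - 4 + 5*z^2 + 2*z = -12*t^2 - 6*t + z^2*(5 - 10*t) + z*(20*t^2 + 16*t - 13) + 6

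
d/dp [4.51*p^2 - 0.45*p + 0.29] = 9.02*p - 0.45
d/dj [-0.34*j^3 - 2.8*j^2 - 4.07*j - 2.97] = -1.02*j^2 - 5.6*j - 4.07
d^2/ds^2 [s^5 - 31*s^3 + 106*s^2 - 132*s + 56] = 20*s^3 - 186*s + 212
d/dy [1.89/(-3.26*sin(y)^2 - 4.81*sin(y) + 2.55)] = (12.3228*sin(y) + 9.0909)*cos(y)/(3.26*sin(y)^2 + 4.81*sin(y) - 2.55)^2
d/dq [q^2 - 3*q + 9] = 2*q - 3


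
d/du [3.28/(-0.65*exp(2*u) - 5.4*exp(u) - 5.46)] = (4.264*exp(u) + 17.712)*exp(u)/(0.65*exp(2*u) + 5.4*exp(u) + 5.46)^2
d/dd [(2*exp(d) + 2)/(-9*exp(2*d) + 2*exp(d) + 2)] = 18*(exp(d) + 2)*exp(2*d)/(81*exp(4*d) - 36*exp(3*d) - 32*exp(2*d) + 8*exp(d) + 4)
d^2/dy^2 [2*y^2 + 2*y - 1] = 4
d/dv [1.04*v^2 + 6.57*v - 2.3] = 2.08*v + 6.57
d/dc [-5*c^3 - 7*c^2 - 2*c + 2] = -15*c^2 - 14*c - 2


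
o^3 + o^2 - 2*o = o*(o - 1)*(o + 2)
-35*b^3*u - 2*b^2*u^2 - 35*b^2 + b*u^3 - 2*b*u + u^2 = (-7*b + u)*(5*b + u)*(b*u + 1)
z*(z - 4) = z^2 - 4*z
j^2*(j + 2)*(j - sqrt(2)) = j^4 - sqrt(2)*j^3 + 2*j^3 - 2*sqrt(2)*j^2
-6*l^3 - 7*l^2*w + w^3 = (-3*l + w)*(l + w)*(2*l + w)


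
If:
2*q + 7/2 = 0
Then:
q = -7/4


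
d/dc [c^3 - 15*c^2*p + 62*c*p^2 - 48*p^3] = 3*c^2 - 30*c*p + 62*p^2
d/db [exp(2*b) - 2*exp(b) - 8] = 2*(exp(b) - 1)*exp(b)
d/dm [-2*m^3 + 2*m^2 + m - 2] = -6*m^2 + 4*m + 1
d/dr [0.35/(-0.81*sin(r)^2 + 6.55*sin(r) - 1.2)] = (0.567*sin(r) - 2.2925)*cos(r)/(0.81*sin(r)^2 - 6.55*sin(r) + 1.2)^2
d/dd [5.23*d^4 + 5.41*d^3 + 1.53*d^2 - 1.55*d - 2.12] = 20.92*d^3 + 16.23*d^2 + 3.06*d - 1.55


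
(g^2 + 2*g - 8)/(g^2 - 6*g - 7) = (-g^2 - 2*g + 8)/(-g^2 + 6*g + 7)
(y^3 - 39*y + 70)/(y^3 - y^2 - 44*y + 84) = (y - 5)/(y - 6)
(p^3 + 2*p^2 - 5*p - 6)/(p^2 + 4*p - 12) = (p^2 + 4*p + 3)/(p + 6)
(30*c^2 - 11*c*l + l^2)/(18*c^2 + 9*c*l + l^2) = (30*c^2 - 11*c*l + l^2)/(18*c^2 + 9*c*l + l^2)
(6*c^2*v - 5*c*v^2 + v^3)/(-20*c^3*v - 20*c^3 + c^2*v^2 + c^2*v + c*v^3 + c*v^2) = v*(6*c^2 - 5*c*v + v^2)/(c*(-20*c^2*v - 20*c^2 + c*v^2 + c*v + v^3 + v^2))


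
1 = 1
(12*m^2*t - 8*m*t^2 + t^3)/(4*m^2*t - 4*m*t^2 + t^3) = (-6*m + t)/(-2*m + t)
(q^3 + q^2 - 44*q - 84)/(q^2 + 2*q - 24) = (q^2 - 5*q - 14)/(q - 4)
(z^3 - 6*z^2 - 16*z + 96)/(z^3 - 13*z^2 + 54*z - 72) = (z + 4)/(z - 3)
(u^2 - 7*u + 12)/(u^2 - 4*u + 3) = (u - 4)/(u - 1)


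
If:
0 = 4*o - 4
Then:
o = 1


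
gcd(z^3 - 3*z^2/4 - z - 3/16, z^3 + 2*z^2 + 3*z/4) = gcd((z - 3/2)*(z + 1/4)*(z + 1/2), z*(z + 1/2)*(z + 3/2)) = z + 1/2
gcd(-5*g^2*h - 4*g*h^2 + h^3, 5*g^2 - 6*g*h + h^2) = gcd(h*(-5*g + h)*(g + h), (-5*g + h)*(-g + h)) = 5*g - h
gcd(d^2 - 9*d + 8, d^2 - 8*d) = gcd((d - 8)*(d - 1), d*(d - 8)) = d - 8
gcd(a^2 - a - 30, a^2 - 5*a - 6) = a - 6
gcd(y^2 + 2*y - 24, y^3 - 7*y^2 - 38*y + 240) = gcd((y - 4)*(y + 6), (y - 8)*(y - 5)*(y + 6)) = y + 6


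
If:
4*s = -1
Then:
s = -1/4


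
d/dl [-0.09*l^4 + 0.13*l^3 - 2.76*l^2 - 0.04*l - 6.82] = -0.36*l^3 + 0.39*l^2 - 5.52*l - 0.04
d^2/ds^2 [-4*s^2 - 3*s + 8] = -8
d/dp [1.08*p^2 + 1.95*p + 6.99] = 2.16*p + 1.95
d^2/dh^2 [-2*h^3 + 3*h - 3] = -12*h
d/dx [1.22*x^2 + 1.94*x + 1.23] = 2.44*x + 1.94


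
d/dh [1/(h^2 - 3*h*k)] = (-2*h + 3*k)/(h^2*(h - 3*k)^2)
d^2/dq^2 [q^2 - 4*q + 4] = 2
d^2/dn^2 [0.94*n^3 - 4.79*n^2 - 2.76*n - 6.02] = 5.64*n - 9.58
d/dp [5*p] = 5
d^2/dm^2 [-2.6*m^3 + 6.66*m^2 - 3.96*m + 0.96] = 13.32 - 15.6*m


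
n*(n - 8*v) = n^2 - 8*n*v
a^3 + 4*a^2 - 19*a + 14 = (a - 2)*(a - 1)*(a + 7)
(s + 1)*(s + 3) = s^2 + 4*s + 3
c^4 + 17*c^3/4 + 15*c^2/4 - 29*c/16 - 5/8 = (c - 1/2)*(c + 1/4)*(c + 2)*(c + 5/2)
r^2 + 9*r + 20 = (r + 4)*(r + 5)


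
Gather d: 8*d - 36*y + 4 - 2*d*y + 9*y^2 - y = d*(8 - 2*y) + 9*y^2 - 37*y + 4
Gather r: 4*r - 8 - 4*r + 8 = 0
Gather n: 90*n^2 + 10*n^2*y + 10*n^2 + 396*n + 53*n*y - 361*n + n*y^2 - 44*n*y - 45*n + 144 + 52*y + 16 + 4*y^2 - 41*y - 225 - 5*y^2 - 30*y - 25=n^2*(10*y + 100) + n*(y^2 + 9*y - 10) - y^2 - 19*y - 90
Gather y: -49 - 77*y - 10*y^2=-10*y^2 - 77*y - 49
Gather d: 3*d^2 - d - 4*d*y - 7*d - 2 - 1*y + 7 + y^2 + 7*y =3*d^2 + d*(-4*y - 8) + y^2 + 6*y + 5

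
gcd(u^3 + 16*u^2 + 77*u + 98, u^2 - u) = 1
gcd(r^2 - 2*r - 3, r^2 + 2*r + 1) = r + 1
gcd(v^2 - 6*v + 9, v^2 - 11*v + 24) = v - 3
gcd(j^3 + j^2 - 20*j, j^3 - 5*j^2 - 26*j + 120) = j^2 + j - 20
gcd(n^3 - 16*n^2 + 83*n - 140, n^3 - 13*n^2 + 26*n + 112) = n - 7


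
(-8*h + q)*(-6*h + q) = 48*h^2 - 14*h*q + q^2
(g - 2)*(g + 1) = g^2 - g - 2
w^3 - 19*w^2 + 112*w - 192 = (w - 8)^2*(w - 3)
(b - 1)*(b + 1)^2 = b^3 + b^2 - b - 1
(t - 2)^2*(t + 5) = t^3 + t^2 - 16*t + 20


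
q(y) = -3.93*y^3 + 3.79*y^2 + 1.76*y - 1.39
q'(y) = -11.79*y^2 + 7.58*y + 1.76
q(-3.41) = 192.51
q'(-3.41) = -161.18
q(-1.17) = 8.03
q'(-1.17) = -23.25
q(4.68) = -312.98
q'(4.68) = -220.99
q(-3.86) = 274.31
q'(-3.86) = -203.17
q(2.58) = -39.11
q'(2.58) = -57.16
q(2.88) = -58.76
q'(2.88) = -74.20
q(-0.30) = -1.47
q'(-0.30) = -1.58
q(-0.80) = 1.64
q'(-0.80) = -11.85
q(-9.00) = 3154.73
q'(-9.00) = -1021.45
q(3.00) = -68.11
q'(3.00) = -81.61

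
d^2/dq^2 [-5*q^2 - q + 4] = -10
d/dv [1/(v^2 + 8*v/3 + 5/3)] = 6*(-3*v - 4)/(3*v^2 + 8*v + 5)^2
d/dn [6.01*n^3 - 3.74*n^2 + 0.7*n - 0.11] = 18.03*n^2 - 7.48*n + 0.7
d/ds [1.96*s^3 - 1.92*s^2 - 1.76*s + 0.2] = 5.88*s^2 - 3.84*s - 1.76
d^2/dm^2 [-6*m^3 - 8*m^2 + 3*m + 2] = -36*m - 16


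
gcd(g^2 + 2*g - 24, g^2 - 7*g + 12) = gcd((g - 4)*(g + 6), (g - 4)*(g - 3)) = g - 4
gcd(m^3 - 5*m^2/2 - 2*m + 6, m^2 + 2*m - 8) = m - 2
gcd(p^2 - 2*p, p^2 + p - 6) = p - 2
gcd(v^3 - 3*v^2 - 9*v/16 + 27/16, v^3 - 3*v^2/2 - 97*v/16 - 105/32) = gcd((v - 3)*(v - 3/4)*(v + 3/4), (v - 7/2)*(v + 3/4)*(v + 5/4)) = v + 3/4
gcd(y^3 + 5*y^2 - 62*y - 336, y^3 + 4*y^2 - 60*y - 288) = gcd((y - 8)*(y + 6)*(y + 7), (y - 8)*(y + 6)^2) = y^2 - 2*y - 48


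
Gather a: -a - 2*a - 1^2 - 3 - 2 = -3*a - 6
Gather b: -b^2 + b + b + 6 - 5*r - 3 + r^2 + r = -b^2 + 2*b + r^2 - 4*r + 3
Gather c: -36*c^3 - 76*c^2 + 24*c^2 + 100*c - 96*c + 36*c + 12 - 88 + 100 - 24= -36*c^3 - 52*c^2 + 40*c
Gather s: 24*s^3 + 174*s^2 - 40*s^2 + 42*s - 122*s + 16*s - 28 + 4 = 24*s^3 + 134*s^2 - 64*s - 24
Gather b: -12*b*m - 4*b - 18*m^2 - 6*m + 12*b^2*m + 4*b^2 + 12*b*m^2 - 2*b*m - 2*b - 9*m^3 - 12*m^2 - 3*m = b^2*(12*m + 4) + b*(12*m^2 - 14*m - 6) - 9*m^3 - 30*m^2 - 9*m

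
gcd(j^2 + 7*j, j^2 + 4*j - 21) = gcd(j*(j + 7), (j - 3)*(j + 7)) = j + 7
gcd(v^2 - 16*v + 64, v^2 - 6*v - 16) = v - 8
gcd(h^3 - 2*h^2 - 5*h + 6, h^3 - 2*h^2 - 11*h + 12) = h - 1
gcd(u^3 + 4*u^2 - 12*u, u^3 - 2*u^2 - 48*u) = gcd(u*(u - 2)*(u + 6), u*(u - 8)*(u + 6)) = u^2 + 6*u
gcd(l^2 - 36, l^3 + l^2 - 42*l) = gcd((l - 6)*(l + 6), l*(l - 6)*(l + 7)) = l - 6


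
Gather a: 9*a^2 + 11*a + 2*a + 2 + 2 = 9*a^2 + 13*a + 4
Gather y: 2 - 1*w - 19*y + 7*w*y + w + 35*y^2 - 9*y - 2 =35*y^2 + y*(7*w - 28)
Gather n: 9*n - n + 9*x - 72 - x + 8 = 8*n + 8*x - 64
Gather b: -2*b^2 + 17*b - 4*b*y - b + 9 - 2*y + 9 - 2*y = -2*b^2 + b*(16 - 4*y) - 4*y + 18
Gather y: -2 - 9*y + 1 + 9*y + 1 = 0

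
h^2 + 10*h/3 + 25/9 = (h + 5/3)^2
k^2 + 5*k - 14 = (k - 2)*(k + 7)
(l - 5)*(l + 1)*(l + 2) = l^3 - 2*l^2 - 13*l - 10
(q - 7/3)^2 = q^2 - 14*q/3 + 49/9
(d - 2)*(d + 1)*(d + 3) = d^3 + 2*d^2 - 5*d - 6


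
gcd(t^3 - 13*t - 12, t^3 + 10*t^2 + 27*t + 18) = t^2 + 4*t + 3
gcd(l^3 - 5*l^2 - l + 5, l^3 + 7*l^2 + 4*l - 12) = l - 1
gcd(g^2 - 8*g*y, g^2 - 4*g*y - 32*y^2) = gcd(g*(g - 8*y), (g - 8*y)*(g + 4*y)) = -g + 8*y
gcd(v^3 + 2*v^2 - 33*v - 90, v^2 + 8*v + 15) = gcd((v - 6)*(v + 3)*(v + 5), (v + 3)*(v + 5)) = v^2 + 8*v + 15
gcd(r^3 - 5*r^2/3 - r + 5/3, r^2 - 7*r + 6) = r - 1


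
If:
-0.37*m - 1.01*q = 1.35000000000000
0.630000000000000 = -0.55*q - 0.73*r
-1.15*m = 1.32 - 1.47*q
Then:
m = -1.95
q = -0.62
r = -0.39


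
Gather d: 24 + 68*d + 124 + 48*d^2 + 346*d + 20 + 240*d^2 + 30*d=288*d^2 + 444*d + 168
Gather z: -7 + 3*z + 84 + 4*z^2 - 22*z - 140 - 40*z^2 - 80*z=-36*z^2 - 99*z - 63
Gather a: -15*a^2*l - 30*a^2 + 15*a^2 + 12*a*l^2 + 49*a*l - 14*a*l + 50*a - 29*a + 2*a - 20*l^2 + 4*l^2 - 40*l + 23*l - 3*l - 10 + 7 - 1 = a^2*(-15*l - 15) + a*(12*l^2 + 35*l + 23) - 16*l^2 - 20*l - 4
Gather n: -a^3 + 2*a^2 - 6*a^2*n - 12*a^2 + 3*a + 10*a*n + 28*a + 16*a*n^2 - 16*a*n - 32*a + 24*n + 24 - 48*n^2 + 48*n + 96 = -a^3 - 10*a^2 - a + n^2*(16*a - 48) + n*(-6*a^2 - 6*a + 72) + 120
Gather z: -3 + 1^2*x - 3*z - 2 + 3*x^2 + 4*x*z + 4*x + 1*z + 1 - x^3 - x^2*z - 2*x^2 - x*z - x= -x^3 + x^2 + 4*x + z*(-x^2 + 3*x - 2) - 4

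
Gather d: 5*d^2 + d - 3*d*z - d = 5*d^2 - 3*d*z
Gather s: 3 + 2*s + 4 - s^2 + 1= -s^2 + 2*s + 8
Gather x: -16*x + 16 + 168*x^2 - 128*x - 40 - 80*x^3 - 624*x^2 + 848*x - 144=-80*x^3 - 456*x^2 + 704*x - 168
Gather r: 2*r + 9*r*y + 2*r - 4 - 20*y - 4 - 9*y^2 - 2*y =r*(9*y + 4) - 9*y^2 - 22*y - 8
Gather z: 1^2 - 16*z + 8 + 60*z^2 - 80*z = 60*z^2 - 96*z + 9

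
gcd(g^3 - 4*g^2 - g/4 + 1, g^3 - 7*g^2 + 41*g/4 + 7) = g^2 - 7*g/2 - 2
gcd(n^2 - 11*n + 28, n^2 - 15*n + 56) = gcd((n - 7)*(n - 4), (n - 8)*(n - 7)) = n - 7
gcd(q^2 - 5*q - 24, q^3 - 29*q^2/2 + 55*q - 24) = q - 8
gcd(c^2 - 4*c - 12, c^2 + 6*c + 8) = c + 2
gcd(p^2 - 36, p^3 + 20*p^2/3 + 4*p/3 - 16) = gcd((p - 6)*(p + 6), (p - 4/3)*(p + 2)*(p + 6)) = p + 6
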